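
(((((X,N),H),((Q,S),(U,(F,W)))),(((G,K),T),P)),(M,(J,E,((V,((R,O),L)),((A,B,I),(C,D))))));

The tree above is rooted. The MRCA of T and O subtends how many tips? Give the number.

24

The MRCA of T and O is the root, so the clade is the entire tree.
That clade contains 24 terminal taxa: A, B, C, D, E, F, G, H, I, J, K, L, M, N, O, P, Q, R, S, T, U, V, W, X.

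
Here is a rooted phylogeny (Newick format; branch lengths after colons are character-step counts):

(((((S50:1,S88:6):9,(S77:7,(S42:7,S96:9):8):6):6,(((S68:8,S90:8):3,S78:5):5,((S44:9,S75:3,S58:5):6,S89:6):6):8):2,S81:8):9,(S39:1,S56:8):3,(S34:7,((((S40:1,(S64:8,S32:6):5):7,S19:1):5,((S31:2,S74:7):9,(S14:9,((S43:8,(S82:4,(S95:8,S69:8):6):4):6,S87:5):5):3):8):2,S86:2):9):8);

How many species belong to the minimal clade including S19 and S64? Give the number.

4

The MRCA of S19 and S64 is the node subtending ((S40,(S64,S32)),S19).
That clade contains 4 terminal taxa: S19, S32, S40, S64.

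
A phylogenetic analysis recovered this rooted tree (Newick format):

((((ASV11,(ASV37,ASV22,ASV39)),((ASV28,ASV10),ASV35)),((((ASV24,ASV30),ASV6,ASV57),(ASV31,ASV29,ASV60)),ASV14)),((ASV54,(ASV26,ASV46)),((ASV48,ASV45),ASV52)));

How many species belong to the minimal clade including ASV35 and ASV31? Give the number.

15

The MRCA of ASV35 and ASV31 is the node subtending (((ASV11,(ASV37,ASV22,ASV39)),((ASV28,ASV10),ASV35)),((((ASV24,ASV30),ASV6,ASV57),(ASV31,ASV29,ASV60)),ASV14)).
That clade contains 15 terminal taxa: ASV10, ASV11, ASV14, ASV22, ASV24, ASV28, ASV29, ASV30, ASV31, ASV35, ASV37, ASV39, ASV57, ASV6, ASV60.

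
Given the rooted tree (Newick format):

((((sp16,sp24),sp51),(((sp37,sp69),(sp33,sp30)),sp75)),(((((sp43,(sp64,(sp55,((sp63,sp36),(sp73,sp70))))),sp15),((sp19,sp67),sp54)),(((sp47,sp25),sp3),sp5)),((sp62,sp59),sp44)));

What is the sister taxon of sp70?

sp73

sp70 attaches to the tree at the node subtending (sp73,sp70).
The other lineage descending from that same node — the sister group — is the single tip sp73.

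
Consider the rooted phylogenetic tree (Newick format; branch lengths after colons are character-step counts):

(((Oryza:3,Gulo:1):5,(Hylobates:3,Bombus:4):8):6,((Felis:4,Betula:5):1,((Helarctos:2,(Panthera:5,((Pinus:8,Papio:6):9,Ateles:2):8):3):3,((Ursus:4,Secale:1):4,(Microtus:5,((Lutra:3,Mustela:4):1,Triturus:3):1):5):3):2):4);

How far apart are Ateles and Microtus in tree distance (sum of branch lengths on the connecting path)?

29

The path runs Ateles → … → MRCA → … → Microtus; the MRCA is the node subtending ((Helarctos,(Panthera,((Pinus,Papio),Ateles))),((Ursus,Secale),(Microtus,((Lutra,Mustela),Triturus)))).
Branch lengths along that path: 2 + 8 + 3 + 3 + 3 + 5 + 5 = 29.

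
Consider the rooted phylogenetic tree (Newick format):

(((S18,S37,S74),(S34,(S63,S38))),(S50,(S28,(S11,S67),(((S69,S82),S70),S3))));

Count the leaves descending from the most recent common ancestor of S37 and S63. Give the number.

The MRCA of S37 and S63 is the node subtending ((S18,S37,S74),(S34,(S63,S38))).
That clade contains 6 terminal taxa: S18, S34, S37, S38, S63, S74.

6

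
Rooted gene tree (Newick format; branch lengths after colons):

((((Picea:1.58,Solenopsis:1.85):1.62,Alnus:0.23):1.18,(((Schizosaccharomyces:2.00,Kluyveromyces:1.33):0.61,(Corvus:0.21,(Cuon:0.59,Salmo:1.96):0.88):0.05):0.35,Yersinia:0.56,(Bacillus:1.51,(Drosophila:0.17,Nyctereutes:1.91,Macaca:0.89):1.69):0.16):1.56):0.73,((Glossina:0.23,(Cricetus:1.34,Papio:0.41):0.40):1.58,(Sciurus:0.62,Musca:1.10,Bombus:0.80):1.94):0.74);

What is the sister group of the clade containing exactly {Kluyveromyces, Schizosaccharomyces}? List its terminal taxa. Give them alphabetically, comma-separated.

The clade containing exactly {Kluyveromyces, Schizosaccharomyces} attaches to the tree at the node subtending ((Schizosaccharomyces,Kluyveromyces),(Corvus,(Cuon,Salmo))).
The other lineage descending from that same node — the sister group — is (Corvus,(Cuon,Salmo)); its 3 tips in alphabetical order are the answer.

Corvus, Cuon, Salmo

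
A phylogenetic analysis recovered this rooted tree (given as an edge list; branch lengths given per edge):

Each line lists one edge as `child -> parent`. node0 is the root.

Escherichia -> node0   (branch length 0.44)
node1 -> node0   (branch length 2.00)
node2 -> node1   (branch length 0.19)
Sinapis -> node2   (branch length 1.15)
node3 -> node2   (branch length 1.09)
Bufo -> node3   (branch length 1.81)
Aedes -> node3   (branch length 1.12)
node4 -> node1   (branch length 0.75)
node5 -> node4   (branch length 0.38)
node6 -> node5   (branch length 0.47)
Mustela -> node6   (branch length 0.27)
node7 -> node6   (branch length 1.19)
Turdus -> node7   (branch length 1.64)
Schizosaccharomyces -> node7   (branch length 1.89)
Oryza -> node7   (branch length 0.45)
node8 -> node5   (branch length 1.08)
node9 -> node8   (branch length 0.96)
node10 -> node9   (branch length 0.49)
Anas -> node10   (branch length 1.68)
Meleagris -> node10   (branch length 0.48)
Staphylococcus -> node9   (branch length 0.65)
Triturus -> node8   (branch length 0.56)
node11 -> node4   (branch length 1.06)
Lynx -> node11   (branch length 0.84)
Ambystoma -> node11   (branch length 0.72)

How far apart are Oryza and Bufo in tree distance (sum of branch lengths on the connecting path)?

6.33

The path runs Oryza → … → MRCA → … → Bufo; the MRCA is the node subtending ((Sinapis,(Bufo,Aedes)),(((Mustela,(Turdus,Schizosaccharomyces,Oryza)),(((Anas,Meleagris),Staphylococcus),Triturus)),(Lynx,Ambystoma))).
Branch lengths along that path: 0.45 + 1.19 + 0.47 + 0.38 + 0.75 + 0.19 + 1.09 + 1.81 = 6.33.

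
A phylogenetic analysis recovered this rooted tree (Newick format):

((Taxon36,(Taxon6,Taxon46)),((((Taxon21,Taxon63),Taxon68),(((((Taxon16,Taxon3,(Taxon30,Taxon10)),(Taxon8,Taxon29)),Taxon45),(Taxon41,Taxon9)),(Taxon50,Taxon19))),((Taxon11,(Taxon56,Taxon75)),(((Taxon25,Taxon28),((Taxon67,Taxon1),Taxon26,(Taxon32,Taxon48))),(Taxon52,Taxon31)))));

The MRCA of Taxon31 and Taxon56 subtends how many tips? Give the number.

12

The MRCA of Taxon31 and Taxon56 is the node subtending ((Taxon11,(Taxon56,Taxon75)),(((Taxon25,Taxon28),((Taxon67,Taxon1),Taxon26,(Taxon32,Taxon48))),(Taxon52,Taxon31))).
That clade contains 12 terminal taxa: Taxon1, Taxon11, Taxon25, Taxon26, Taxon28, Taxon31, Taxon32, Taxon48, Taxon52, Taxon56, Taxon67, Taxon75.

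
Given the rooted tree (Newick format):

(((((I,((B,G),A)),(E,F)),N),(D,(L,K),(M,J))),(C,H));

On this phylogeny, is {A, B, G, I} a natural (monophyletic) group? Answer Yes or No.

Yes

The most recent common ancestor of these taxa subtends (I,((B,G),A)).
That clade has exactly 4 tips — every listed taxon and nothing else — so the group is monophyletic.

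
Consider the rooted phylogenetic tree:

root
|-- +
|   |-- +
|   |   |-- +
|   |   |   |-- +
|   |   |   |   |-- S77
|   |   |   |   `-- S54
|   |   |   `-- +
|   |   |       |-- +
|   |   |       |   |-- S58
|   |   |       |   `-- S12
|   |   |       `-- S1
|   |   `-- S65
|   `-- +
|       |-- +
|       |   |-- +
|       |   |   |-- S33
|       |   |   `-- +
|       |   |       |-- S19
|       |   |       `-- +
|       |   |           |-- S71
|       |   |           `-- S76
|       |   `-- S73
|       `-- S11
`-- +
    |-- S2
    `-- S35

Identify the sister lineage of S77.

S54

S77 attaches to the tree at the node subtending (S77,S54).
The other lineage descending from that same node — the sister group — is the single tip S54.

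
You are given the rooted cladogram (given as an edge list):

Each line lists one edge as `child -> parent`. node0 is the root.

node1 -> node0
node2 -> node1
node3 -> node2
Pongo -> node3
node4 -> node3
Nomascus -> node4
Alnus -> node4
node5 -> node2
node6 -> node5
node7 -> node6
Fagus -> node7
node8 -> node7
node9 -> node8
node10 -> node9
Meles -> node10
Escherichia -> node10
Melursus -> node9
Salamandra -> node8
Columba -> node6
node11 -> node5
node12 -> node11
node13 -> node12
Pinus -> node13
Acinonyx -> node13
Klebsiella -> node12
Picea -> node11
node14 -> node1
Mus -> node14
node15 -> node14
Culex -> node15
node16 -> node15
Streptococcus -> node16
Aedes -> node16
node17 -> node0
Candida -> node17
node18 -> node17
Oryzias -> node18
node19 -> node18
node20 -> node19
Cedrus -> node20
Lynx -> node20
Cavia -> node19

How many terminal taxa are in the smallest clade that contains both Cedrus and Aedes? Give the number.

22

The MRCA of Cedrus and Aedes is the root, so the clade is the entire tree.
That clade contains 22 terminal taxa: Acinonyx, Aedes, Alnus, Candida, Cavia, Cedrus, Columba, Culex, Escherichia, Fagus, Klebsiella, Lynx, Meles, Melursus, Mus, Nomascus, Oryzias, Picea, Pinus, Pongo, Salamandra, Streptococcus.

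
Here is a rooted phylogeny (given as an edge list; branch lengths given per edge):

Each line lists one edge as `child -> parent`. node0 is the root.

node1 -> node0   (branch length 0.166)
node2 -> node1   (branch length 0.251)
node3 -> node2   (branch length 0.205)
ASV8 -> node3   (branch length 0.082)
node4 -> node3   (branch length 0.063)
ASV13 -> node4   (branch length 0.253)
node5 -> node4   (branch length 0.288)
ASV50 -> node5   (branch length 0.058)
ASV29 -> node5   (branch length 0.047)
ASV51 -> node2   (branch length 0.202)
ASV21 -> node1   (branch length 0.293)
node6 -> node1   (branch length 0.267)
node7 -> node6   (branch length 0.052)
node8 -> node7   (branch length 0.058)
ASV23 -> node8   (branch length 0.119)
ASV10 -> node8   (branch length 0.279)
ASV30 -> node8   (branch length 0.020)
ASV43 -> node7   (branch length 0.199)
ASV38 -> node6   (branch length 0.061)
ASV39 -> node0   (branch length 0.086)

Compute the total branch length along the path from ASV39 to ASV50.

1.117

The path runs ASV39 → … → MRCA → … → ASV50; the MRCA is the root of the tree.
Branch lengths along that path: 0.086 + 0.166 + 0.251 + 0.205 + 0.063 + 0.288 + 0.058 = 1.117.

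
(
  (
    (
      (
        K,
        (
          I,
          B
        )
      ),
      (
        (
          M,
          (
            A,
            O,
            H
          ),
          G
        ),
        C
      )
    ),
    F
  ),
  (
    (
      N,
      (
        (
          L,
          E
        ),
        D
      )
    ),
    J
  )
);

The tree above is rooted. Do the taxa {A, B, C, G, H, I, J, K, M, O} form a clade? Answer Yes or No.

The MRCA of the listed taxa is the root, so the smallest clade containing them is the whole tree.
That clade also contains D, E, F, L, N, which are not in the proposed group, so the group is not monophyletic.

No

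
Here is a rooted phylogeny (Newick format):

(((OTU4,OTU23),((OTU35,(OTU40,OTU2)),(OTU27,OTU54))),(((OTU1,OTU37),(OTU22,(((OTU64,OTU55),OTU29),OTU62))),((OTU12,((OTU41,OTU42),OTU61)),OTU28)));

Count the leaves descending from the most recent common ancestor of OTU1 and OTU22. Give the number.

The MRCA of OTU1 and OTU22 is the node subtending ((OTU1,OTU37),(OTU22,(((OTU64,OTU55),OTU29),OTU62))).
That clade contains 7 terminal taxa: OTU1, OTU22, OTU29, OTU37, OTU55, OTU62, OTU64.

7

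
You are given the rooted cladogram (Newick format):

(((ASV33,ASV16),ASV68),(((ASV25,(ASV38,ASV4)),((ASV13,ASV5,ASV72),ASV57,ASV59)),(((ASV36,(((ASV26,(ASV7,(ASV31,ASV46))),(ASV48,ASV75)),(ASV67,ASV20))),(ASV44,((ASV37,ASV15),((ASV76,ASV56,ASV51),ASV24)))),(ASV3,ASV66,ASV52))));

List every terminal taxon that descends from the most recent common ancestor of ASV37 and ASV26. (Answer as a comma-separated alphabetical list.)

ASV15, ASV20, ASV24, ASV26, ASV31, ASV36, ASV37, ASV44, ASV46, ASV48, ASV51, ASV56, ASV67, ASV7, ASV75, ASV76

Tracing ASV37: it sits inside (ASV37,ASV15).
Tracing ASV26: it sits inside (ASV26,(ASV7,(ASV31,ASV46))).
The smallest clade enclosing both is ((ASV36,(((ASV26,(ASV7,(ASV31,ASV46))),(ASV48,ASV75)),(ASV67,ASV20))),(ASV44,((ASV37,ASV15),((ASV76,ASV56,ASV51),ASV24)))); the answer is its 16 terminal taxa in alphabetical order.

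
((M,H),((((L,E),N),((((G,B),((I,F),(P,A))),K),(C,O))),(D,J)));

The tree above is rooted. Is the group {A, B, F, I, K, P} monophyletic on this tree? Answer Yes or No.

No

The MRCA of the listed taxa subtends (((G,B),((I,F),(P,A))),K).
That clade also contains G, which is not in the proposed group, so the group is not monophyletic.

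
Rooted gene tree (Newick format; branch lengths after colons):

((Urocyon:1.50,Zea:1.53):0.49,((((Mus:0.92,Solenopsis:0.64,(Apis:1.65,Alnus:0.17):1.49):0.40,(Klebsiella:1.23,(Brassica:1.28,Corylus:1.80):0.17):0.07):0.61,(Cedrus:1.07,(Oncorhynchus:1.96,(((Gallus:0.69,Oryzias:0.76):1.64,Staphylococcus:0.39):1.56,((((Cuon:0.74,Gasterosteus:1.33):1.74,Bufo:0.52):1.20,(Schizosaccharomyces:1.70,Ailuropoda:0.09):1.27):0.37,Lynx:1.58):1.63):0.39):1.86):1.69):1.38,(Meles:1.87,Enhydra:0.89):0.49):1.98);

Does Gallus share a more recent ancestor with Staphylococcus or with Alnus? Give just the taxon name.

Staphylococcus

The MRCA of Gallus and Staphylococcus subtends ((Gallus,Oryzias),Staphylococcus) (3 taxa).
The MRCA of Gallus and Alnus subtends (((Mus,Solenopsis,(Apis,Alnus)),(Klebsiella,(Brassica,Corylus))),(Cedrus,(Oncorhynchus,(((Gallus,Oryzias),Staphylococcus),((((Cuon,Gasterosteus),Bufo),(Schizosaccharomyces,Ailuropoda)),Lynx))))) (18 taxa).
The first is nested inside the second, so Gallus shares a more recent common ancestor with Staphylococcus.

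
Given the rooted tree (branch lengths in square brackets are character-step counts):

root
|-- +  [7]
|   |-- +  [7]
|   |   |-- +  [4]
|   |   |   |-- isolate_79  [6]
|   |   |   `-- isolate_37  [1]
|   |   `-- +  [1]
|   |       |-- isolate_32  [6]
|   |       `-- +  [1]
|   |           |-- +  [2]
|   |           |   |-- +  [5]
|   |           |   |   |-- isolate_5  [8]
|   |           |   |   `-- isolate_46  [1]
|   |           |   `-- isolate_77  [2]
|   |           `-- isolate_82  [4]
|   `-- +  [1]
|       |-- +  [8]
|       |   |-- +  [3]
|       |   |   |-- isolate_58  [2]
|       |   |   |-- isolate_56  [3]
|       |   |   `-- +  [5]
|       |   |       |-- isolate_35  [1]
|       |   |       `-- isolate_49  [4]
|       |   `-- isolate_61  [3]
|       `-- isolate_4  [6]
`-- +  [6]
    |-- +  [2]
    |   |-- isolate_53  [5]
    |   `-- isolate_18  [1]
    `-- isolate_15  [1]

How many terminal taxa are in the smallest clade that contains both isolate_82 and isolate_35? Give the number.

13

The MRCA of isolate_82 and isolate_35 is the node subtending (((isolate_79,isolate_37),(isolate_32,(((isolate_5,isolate_46),isolate_77),isolate_82))),(((isolate_58,isolate_56,(isolate_35,isolate_49)),isolate_61),isolate_4)).
That clade contains 13 terminal taxa: isolate_32, isolate_35, isolate_37, isolate_4, isolate_46, isolate_49, isolate_5, isolate_56, isolate_58, isolate_61, isolate_77, isolate_79, isolate_82.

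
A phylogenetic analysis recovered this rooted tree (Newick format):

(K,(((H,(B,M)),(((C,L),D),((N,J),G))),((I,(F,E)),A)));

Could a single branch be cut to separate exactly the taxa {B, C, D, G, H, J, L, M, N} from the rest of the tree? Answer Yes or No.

The most recent common ancestor of these taxa subtends ((H,(B,M)),(((C,L),D),((N,J),G))).
That clade has exactly 9 tips — every listed taxon and nothing else — so the group is monophyletic.

Yes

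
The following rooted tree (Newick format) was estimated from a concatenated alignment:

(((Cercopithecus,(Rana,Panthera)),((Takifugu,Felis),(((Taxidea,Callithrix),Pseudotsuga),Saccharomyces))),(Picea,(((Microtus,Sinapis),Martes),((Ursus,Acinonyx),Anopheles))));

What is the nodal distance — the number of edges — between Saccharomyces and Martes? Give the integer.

8

The MRCA of Saccharomyces and Martes is the root of the tree.
From Saccharomyces up to that node: 4 branches. From Martes up to the same node: 4 branches. Total: 4 + 4 = 8.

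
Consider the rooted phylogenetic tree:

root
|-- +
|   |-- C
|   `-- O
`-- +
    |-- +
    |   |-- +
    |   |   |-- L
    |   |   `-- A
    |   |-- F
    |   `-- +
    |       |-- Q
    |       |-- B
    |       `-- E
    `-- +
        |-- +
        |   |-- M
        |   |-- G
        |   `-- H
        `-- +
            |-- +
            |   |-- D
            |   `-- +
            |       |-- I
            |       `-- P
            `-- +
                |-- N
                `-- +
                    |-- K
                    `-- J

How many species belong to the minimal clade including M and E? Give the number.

The MRCA of M and E is the node subtending (((L,A),F,(Q,B,E)),((M,G,H),((D,(I,P)),(N,(K,J))))).
That clade contains 15 terminal taxa: A, B, D, E, F, G, H, I, J, K, L, M, N, P, Q.

15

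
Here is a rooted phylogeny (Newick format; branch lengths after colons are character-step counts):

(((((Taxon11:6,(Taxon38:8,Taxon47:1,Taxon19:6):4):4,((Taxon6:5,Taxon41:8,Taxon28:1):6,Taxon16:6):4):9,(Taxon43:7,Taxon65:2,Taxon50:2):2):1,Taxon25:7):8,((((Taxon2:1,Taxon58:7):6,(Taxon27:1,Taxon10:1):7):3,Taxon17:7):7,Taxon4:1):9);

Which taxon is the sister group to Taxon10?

Taxon27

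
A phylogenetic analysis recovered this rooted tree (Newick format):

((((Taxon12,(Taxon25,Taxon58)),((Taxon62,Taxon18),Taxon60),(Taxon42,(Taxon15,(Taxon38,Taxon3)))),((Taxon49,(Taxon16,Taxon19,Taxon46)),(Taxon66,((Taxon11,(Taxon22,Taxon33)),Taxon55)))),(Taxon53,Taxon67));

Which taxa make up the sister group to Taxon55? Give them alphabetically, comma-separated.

Taxon11, Taxon22, Taxon33

Taxon55 attaches to the tree at the node subtending ((Taxon11,(Taxon22,Taxon33)),Taxon55).
The other lineage descending from that same node — the sister group — is (Taxon11,(Taxon22,Taxon33)); its 3 tips in alphabetical order are the answer.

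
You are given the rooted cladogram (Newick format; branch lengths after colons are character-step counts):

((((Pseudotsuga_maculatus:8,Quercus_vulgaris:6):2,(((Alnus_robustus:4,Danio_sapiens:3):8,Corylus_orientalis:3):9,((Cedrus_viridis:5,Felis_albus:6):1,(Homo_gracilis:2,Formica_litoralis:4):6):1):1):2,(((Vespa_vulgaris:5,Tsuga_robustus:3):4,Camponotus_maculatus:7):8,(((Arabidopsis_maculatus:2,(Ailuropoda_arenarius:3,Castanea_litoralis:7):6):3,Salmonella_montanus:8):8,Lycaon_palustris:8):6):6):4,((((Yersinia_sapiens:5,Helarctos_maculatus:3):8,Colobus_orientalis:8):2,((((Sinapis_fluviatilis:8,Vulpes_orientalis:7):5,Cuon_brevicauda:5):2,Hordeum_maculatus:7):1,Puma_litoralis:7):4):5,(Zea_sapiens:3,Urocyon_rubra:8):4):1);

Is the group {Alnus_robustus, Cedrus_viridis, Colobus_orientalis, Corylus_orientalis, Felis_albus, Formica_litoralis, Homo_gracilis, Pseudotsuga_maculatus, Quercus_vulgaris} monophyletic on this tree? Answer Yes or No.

No

The MRCA of the listed taxa is the root, so the smallest clade containing them is the whole tree.
That clade also contains Ailuropoda_arenarius, Arabidopsis_maculatus, Camponotus_maculatus, Castanea_litoralis, Cuon_brevicauda, Danio_sapiens, Helarctos_maculatus, Hordeum_maculatus, Lycaon_palustris, Puma_litoralis, Salmonella_montanus, Sinapis_fluviatilis, Tsuga_robustus, Urocyon_rubra, Vespa_vulgaris, Vulpes_orientalis, Yersinia_sapiens, Zea_sapiens, which are not in the proposed group, so the group is not monophyletic.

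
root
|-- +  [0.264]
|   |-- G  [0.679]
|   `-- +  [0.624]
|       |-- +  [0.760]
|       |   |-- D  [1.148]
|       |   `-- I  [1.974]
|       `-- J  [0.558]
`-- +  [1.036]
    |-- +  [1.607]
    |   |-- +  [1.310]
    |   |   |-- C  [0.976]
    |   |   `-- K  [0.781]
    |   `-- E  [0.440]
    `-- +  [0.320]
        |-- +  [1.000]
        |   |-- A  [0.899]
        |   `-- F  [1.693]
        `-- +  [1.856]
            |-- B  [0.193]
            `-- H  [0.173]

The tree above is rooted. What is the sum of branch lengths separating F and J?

The path runs F → … → MRCA → … → J; the MRCA is the root of the tree.
Branch lengths along that path: 1.693 + 1.000 + 0.320 + 1.036 + 0.264 + 0.624 + 0.558 = 5.495.

5.495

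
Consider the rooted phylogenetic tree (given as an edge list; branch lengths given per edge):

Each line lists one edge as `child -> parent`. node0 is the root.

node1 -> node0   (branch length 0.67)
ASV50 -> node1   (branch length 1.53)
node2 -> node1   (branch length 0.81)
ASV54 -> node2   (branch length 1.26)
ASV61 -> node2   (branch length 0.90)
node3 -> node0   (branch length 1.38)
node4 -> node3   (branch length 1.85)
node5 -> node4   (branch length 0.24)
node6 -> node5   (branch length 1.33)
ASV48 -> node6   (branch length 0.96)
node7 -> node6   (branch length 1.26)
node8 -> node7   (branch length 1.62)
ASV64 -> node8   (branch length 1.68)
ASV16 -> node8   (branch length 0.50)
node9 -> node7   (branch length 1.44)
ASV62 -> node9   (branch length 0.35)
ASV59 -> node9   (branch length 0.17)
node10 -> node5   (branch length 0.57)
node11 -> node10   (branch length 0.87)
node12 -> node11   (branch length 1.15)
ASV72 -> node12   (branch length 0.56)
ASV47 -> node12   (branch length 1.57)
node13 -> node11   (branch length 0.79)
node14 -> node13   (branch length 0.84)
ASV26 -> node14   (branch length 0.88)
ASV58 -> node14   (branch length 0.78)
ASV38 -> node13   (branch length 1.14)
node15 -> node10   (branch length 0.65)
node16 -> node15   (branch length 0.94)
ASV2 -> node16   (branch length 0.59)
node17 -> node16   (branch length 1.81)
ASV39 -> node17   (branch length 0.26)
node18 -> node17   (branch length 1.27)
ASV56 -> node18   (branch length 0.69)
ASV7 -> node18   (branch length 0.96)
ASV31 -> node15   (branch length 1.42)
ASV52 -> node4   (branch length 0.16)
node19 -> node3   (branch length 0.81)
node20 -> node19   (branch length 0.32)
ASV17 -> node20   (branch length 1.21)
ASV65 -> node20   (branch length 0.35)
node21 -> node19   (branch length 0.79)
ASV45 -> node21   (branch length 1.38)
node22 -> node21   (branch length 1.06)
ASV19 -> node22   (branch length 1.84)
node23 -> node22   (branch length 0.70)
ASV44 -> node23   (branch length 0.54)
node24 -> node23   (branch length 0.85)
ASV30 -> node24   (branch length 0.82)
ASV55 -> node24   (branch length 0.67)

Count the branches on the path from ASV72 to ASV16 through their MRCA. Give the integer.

8

The MRCA of ASV72 and ASV16 is the node subtending ((ASV48,((ASV64,ASV16),(ASV62,ASV59))),(((ASV72,ASV47),((ASV26,ASV58),ASV38)),((ASV2,(ASV39,(ASV56,ASV7))),ASV31))).
From ASV72 up to that node: 4 branches. From ASV16 up to the same node: 4 branches. Total: 4 + 4 = 8.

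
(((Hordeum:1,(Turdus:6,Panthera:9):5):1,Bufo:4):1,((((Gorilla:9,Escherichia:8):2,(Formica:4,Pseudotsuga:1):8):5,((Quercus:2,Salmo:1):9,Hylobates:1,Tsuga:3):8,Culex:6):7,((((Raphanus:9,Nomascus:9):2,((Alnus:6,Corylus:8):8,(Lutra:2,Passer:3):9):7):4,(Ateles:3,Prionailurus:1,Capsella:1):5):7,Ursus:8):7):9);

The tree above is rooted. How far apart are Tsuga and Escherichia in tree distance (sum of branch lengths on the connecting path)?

The path runs Tsuga → … → MRCA → … → Escherichia; the MRCA is the node subtending (((Gorilla,Escherichia),(Formica,Pseudotsuga)),((Quercus,Salmo),Hylobates,Tsuga),Culex).
Branch lengths along that path: 3 + 8 + 5 + 2 + 8 = 26.

26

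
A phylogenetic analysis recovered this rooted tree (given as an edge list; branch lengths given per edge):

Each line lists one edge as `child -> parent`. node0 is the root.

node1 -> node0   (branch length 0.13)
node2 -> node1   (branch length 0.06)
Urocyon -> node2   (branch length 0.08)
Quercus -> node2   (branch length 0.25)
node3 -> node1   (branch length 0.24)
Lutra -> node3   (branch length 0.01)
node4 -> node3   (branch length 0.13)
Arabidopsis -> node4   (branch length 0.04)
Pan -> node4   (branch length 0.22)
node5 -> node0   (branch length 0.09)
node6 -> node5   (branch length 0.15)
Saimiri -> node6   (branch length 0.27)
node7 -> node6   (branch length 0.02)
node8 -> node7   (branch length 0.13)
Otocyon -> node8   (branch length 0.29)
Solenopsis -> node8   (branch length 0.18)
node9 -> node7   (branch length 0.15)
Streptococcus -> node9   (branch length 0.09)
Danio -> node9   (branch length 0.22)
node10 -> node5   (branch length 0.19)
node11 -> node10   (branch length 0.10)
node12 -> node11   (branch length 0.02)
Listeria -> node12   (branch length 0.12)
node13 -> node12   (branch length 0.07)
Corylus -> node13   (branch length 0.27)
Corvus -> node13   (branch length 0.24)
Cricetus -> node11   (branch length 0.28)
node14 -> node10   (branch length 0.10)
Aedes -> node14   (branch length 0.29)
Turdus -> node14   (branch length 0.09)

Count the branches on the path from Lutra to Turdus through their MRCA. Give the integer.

The MRCA of Lutra and Turdus is the root of the tree.
From Lutra up to that node: 3 branches. From Turdus up to the same node: 4 branches. Total: 3 + 4 = 7.

7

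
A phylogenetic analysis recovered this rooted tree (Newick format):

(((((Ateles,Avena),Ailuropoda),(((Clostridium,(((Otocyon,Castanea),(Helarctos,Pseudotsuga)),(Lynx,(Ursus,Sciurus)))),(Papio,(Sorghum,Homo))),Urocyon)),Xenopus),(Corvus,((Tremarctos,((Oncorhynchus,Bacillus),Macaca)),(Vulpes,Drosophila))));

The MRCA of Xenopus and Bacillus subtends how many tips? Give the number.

The MRCA of Xenopus and Bacillus is the root, so the clade is the entire tree.
That clade contains 23 terminal taxa: Ailuropoda, Ateles, Avena, Bacillus, Castanea, Clostridium, Corvus, Drosophila, Helarctos, Homo, Lynx, Macaca, Oncorhynchus, Otocyon, Papio, Pseudotsuga, Sciurus, Sorghum, Tremarctos, Urocyon, Ursus, Vulpes, Xenopus.

23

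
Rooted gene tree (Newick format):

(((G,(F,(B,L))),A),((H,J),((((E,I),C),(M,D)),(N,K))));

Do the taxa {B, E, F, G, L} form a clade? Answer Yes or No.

The MRCA of the listed taxa is the root, so the smallest clade containing them is the whole tree.
That clade also contains A, C, D, H, I, J, K, M, N, which are not in the proposed group, so the group is not monophyletic.

No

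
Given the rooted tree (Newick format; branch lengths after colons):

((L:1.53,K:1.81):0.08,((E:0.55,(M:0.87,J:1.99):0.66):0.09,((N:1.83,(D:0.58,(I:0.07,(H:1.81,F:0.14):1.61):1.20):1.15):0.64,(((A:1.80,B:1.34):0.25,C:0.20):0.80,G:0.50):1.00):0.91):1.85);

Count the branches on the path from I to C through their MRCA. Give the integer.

7

The MRCA of I and C is the node subtending ((N,(D,(I,(H,F)))),(((A,B),C),G)).
From I up to that node: 4 branches. From C up to the same node: 3 branches. Total: 4 + 3 = 7.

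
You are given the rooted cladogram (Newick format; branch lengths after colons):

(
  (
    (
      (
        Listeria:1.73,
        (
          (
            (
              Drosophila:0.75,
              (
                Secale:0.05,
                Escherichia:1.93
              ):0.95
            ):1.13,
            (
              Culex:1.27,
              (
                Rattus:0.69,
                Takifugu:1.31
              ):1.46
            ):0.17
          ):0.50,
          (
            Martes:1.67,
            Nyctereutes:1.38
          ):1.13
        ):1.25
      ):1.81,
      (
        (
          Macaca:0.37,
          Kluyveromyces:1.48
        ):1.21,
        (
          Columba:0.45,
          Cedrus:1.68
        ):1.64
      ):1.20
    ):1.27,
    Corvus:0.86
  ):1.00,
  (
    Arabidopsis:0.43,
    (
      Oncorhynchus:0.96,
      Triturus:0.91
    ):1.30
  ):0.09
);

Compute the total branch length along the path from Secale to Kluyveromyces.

9.58

The path runs Secale → … → MRCA → … → Kluyveromyces; the MRCA is the node subtending ((Listeria,(((Drosophila,(Secale,Escherichia)),(Culex,(Rattus,Takifugu))),(Martes,Nyctereutes))),((Macaca,Kluyveromyces),(Columba,Cedrus))).
Branch lengths along that path: 0.05 + 0.95 + 1.13 + 0.50 + 1.25 + 1.81 + 1.20 + 1.21 + 1.48 = 9.58.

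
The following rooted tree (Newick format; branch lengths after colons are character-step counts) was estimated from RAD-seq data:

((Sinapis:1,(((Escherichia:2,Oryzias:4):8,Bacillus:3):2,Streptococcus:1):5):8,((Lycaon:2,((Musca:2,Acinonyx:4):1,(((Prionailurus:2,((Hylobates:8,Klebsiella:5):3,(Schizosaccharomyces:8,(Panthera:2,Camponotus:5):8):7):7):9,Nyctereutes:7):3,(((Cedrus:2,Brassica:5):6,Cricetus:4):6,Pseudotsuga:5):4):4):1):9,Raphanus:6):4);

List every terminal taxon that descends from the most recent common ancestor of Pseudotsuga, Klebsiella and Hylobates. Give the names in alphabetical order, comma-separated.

Tracing Pseudotsuga: it sits inside (((Cedrus,Brassica),Cricetus),Pseudotsuga).
Tracing Klebsiella: it sits inside (Hylobates,Klebsiella).
Tracing Hylobates: it sits inside (Hylobates,Klebsiella).
The smallest clade enclosing all 3 is (((Prionailurus,((Hylobates,Klebsiella),(Schizosaccharomyces,(Panthera,Camponotus)))),Nyctereutes),(((Cedrus,Brassica),Cricetus),Pseudotsuga)); the answer is its 11 terminal taxa in alphabetical order.

Brassica, Camponotus, Cedrus, Cricetus, Hylobates, Klebsiella, Nyctereutes, Panthera, Prionailurus, Pseudotsuga, Schizosaccharomyces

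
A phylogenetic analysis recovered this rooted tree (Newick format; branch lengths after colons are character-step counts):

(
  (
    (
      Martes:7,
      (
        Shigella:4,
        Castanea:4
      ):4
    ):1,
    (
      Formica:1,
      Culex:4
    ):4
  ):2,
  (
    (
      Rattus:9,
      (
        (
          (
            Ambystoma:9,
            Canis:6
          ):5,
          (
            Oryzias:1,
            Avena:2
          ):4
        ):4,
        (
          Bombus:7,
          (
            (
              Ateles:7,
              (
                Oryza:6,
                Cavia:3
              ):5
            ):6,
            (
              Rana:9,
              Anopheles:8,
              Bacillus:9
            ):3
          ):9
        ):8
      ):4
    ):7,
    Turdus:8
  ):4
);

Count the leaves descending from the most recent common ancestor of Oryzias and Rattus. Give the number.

12

The MRCA of Oryzias and Rattus is the node subtending (Rattus,(((Ambystoma,Canis),(Oryzias,Avena)),(Bombus,((Ateles,(Oryza,Cavia)),(Rana,Anopheles,Bacillus))))).
That clade contains 12 terminal taxa: Ambystoma, Anopheles, Ateles, Avena, Bacillus, Bombus, Canis, Cavia, Oryza, Oryzias, Rana, Rattus.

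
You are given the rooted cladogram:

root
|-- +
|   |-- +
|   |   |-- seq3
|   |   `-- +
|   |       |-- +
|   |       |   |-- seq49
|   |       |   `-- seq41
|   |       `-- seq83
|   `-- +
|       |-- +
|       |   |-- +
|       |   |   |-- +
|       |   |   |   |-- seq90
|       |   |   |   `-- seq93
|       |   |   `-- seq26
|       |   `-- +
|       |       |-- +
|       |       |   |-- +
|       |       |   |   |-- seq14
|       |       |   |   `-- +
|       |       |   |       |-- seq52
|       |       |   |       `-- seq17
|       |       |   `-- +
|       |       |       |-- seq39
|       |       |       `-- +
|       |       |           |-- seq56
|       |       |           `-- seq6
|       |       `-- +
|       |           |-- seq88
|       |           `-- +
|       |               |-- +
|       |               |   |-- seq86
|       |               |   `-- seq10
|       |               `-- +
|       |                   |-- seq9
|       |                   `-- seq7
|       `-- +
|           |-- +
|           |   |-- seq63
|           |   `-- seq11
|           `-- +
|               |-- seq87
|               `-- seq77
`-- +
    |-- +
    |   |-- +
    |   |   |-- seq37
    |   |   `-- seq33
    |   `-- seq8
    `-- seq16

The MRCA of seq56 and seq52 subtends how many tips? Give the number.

The MRCA of seq56 and seq52 is the node subtending ((seq14,(seq52,seq17)),(seq39,(seq56,seq6))).
That clade contains 6 terminal taxa: seq14, seq17, seq39, seq52, seq56, seq6.

6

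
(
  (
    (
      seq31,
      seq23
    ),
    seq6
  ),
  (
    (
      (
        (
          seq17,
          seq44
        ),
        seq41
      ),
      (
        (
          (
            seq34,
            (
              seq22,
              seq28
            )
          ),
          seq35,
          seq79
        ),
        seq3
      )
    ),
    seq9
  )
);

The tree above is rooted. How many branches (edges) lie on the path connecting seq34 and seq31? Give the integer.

9

The MRCA of seq34 and seq31 is the root of the tree.
From seq34 up to that node: 6 branches. From seq31 up to the same node: 3 branches. Total: 6 + 3 = 9.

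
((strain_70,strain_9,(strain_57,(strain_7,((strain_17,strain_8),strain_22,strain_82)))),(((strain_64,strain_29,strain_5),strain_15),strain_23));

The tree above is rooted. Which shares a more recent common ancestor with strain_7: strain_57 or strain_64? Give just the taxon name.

strain_57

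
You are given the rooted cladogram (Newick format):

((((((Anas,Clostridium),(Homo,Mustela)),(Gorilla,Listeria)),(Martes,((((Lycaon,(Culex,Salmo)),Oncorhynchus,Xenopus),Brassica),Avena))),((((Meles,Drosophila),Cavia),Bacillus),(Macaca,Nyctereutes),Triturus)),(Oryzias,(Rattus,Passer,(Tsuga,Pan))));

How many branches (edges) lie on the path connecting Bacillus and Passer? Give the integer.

The MRCA of Bacillus and Passer is the root of the tree.
From Bacillus up to that node: 4 branches. From Passer up to the same node: 3 branches. Total: 4 + 3 = 7.

7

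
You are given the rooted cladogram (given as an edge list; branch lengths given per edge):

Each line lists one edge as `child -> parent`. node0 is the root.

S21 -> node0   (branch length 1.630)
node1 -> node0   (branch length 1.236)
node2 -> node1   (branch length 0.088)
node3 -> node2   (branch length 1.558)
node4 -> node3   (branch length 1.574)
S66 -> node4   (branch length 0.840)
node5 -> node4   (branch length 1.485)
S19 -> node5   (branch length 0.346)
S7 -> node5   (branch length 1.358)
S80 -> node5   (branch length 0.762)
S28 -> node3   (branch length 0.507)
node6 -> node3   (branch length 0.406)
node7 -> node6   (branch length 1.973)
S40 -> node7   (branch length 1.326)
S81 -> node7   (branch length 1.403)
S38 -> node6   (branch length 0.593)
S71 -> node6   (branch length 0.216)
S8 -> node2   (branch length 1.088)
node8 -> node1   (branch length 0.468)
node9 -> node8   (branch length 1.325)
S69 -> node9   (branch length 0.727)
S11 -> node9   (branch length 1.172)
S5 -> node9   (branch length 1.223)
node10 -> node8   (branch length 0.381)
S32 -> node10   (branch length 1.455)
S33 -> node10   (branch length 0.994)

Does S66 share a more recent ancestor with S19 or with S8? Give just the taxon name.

S19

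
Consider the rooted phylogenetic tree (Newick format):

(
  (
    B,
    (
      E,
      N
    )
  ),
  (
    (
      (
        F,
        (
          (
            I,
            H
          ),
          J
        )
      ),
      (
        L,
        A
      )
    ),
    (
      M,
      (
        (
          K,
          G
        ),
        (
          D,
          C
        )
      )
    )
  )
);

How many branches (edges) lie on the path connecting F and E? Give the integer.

The MRCA of F and E is the root of the tree.
From F up to that node: 4 branches. From E up to the same node: 3 branches. Total: 4 + 3 = 7.

7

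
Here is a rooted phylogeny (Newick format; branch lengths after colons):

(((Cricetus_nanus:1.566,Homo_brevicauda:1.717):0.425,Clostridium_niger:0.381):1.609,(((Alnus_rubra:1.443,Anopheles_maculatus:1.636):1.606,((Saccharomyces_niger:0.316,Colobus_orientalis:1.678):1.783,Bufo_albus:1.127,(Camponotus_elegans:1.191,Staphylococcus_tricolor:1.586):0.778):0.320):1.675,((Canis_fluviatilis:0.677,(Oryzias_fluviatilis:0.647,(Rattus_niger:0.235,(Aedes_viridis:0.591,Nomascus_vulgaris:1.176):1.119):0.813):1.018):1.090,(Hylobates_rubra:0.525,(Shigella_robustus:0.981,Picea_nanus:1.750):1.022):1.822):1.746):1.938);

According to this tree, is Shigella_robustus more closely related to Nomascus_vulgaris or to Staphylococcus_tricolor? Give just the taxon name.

The MRCA of Shigella_robustus and Nomascus_vulgaris subtends ((Canis_fluviatilis,(Oryzias_fluviatilis,(Rattus_niger,(Aedes_viridis,Nomascus_vulgaris)))),(Hylobates_rubra,(Shigella_robustus,Picea_nanus))) (8 taxa).
The MRCA of Shigella_robustus and Staphylococcus_tricolor subtends (((Alnus_rubra,Anopheles_maculatus),((Saccharomyces_niger,Colobus_orientalis),Bufo_albus,(Camponotus_elegans,Staphylococcus_tricolor))),((Canis_fluviatilis,(Oryzias_fluviatilis,(Rattus_niger,(Aedes_viridis,Nomascus_vulgaris)))),(Hylobates_rubra,(Shigella_robustus,Picea_nanus)))) (15 taxa).
The first is nested inside the second, so Shigella_robustus shares a more recent common ancestor with Nomascus_vulgaris.

Nomascus_vulgaris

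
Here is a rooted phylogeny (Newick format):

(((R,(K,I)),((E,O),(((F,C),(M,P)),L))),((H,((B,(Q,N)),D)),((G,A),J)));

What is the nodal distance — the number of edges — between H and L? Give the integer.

7

The MRCA of H and L is the root of the tree.
From H up to that node: 3 branches. From L up to the same node: 4 branches. Total: 3 + 4 = 7.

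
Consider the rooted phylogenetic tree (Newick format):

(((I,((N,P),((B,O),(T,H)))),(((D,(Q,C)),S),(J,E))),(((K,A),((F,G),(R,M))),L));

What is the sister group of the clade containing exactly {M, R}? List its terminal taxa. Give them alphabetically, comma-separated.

The clade containing exactly {M, R} attaches to the tree at the node subtending ((F,G),(R,M)).
The other lineage descending from that same node — the sister group — is (F,G); its 2 tips in alphabetical order are the answer.

F, G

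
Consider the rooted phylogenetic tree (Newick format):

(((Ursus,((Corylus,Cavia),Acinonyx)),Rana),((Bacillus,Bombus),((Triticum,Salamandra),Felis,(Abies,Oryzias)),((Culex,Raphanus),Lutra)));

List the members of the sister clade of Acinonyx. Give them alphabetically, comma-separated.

Cavia, Corylus

Acinonyx attaches to the tree at the node subtending ((Corylus,Cavia),Acinonyx).
The other lineage descending from that same node — the sister group — is (Corylus,Cavia); its 2 tips in alphabetical order are the answer.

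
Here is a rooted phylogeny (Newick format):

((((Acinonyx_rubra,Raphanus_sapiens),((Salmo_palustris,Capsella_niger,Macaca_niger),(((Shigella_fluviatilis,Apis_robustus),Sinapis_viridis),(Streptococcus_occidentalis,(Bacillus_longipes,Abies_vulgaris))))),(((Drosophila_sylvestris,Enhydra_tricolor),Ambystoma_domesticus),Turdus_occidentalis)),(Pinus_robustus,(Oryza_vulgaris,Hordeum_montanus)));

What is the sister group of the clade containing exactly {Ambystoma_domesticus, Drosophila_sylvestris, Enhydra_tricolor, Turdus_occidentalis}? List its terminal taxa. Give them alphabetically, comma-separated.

Abies_vulgaris, Acinonyx_rubra, Apis_robustus, Bacillus_longipes, Capsella_niger, Macaca_niger, Raphanus_sapiens, Salmo_palustris, Shigella_fluviatilis, Sinapis_viridis, Streptococcus_occidentalis

The clade containing exactly {Ambystoma_domesticus, Drosophila_sylvestris, Enhydra_tricolor, Turdus_occidentalis} attaches to the tree at the node subtending (((Acinonyx_rubra,Raphanus_sapiens),((Salmo_palustris,Capsella_niger,Macaca_niger),(((Shigella_fluviatilis,Apis_robustus),Sinapis_viridis),(Streptococcus_occidentalis,(Bacillus_longipes,Abies_vulgaris))))),(((Drosophila_sylvestris,Enhydra_tricolor),Ambystoma_domesticus),Turdus_occidentalis)).
The other lineage descending from that same node — the sister group — is ((Acinonyx_rubra,Raphanus_sapiens),((Salmo_palustris,Capsella_niger,Macaca_niger),(((Shigella_fluviatilis,Apis_robustus),Sinapis_viridis),(Streptococcus_occidentalis,(Bacillus_longipes,Abies_vulgaris))))); its 11 tips in alphabetical order are the answer.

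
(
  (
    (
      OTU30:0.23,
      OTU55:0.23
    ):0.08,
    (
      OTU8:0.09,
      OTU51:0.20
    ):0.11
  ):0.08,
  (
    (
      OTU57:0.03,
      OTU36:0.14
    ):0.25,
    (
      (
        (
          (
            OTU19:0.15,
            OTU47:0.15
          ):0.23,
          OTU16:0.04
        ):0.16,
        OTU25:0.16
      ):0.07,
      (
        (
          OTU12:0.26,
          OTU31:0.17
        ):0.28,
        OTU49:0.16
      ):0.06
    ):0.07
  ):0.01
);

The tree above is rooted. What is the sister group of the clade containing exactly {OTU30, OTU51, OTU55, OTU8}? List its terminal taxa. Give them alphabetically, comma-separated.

OTU12, OTU16, OTU19, OTU25, OTU31, OTU36, OTU47, OTU49, OTU57

The clade containing exactly {OTU30, OTU51, OTU55, OTU8} attaches directly to the root of the tree.
The other lineage descending from that same node — the sister group — is ((OTU57,OTU36),((((OTU19,OTU47),OTU16),OTU25),((OTU12,OTU31),OTU49))); its 9 tips in alphabetical order are the answer.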